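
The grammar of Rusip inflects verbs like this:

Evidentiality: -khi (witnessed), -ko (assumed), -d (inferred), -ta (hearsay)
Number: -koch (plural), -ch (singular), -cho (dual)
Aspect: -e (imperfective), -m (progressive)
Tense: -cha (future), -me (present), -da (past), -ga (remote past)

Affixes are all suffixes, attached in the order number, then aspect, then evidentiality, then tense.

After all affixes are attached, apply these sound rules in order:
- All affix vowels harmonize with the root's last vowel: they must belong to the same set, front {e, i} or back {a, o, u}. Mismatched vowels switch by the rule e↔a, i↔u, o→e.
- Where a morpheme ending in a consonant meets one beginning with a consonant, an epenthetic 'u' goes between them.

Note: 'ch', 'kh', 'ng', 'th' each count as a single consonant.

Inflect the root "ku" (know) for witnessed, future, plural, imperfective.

Attach number plural -koch → kukoch.
Attach aspect imperfective -e → kukoche.
Attach evidentiality witnessed -khi → kukochekhi.
Attach tense future -cha → kukochekhicha.
Apply vowel harmony: kukochekhicha → kukochakhucha.
Epenthesis: no change.

kukochakhucha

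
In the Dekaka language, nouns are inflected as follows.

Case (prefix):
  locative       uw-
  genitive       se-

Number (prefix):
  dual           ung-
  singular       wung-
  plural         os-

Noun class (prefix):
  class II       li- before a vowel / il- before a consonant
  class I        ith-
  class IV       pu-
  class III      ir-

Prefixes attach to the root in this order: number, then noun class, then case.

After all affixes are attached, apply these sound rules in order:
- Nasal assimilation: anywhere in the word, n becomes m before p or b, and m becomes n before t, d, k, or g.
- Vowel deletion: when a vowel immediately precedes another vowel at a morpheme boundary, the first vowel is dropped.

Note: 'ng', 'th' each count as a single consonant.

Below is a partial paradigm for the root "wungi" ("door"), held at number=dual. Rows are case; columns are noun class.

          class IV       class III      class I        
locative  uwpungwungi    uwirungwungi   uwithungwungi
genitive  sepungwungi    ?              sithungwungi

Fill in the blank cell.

Attach number dual ung- → ungwungi.
Attach noun class class III ir- → irungwungi.
Attach case genitive se- → seirungwungi.
Nasal assimilation: no change.
Apply vowel deletion: seirungwungi → sirungwungi.

sirungwungi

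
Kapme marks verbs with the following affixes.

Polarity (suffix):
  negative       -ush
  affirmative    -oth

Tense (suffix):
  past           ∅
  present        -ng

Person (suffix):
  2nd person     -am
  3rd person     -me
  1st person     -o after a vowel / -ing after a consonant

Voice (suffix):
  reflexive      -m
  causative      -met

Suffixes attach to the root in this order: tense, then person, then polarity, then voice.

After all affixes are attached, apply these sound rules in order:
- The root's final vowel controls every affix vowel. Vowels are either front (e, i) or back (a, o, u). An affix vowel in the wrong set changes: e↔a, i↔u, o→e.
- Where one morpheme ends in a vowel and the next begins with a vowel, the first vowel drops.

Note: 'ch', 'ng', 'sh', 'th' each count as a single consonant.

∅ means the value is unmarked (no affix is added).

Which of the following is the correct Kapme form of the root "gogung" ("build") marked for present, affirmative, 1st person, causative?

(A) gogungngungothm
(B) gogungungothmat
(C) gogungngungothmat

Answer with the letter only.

C

Attach tense present -ng → gogungng.
Attach person 1st person -ing (after consonant 'ng') → gogungnging.
Attach polarity affirmative -oth → gogungngingoth.
Attach voice causative -met → gogungngingothmet.
Apply vowel harmony: gogungngingothmet → gogungngungothmat.
Vowel deletion: no change.
So the correct form is gogungngungothmat, option (C).
(B) gogungungothmat is wrong: it uses past instead of present for tense.
(A) gogungngungothm is wrong: it uses reflexive instead of causative for voice.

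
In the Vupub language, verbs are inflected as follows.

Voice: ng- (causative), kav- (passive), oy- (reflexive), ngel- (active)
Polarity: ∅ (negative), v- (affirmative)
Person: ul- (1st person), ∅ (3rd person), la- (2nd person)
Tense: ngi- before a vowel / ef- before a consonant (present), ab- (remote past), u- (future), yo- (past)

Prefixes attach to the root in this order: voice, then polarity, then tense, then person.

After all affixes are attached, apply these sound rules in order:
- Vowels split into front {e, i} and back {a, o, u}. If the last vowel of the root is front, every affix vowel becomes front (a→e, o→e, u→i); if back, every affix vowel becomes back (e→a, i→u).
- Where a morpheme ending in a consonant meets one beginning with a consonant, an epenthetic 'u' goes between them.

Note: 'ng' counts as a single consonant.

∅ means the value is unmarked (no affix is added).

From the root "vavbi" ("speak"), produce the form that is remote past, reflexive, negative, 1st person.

Attach voice reflexive oy- → oyvavbi.
polarity = negative: zero marking, form stays oyvavbi.
Attach tense remote past ab- → aboyvavbi.
Attach person 1st person ul- → ulaboyvavbi.
Apply vowel harmony: ulaboyvavbi → ilebeyvavbi.
Apply epenthesis: ilebeyvavbi → ilebeyuvavbi.

ilebeyuvavbi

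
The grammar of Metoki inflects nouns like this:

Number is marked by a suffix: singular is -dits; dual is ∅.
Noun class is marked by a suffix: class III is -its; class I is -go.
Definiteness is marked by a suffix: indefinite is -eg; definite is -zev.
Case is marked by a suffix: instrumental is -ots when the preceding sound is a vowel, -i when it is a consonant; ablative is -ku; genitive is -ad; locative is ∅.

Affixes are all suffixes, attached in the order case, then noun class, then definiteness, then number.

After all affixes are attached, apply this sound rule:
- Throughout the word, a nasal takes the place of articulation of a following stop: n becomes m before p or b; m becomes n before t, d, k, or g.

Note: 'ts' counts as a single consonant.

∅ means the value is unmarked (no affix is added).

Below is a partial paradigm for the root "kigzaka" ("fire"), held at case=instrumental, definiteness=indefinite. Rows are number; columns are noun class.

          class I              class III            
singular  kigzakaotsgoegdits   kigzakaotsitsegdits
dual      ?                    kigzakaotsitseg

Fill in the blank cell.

kigzakaotsgoeg

Attach case instrumental -ots (after vowel 'a') → kigzakaots.
Attach noun class class I -go → kigzakaotsgo.
Attach definiteness indefinite -eg → kigzakaotsgoeg.
number = dual: zero marking, form stays kigzakaotsgoeg.
Nasal assimilation: no change.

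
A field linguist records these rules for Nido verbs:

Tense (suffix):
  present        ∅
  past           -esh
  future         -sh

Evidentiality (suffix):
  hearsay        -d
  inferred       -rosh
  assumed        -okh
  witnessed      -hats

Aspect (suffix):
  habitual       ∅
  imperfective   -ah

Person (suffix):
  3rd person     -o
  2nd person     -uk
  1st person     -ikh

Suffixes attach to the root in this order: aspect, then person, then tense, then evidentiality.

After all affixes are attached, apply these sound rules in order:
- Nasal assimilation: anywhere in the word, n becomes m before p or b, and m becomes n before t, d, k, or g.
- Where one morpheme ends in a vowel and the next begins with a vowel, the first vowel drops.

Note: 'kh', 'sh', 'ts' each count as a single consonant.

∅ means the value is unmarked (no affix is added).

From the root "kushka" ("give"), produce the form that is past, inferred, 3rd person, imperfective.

kushkaheshrosh

Attach aspect imperfective -ah → kushkaah.
Attach person 3rd person -o → kushkaaho.
Attach tense past -esh → kushkaahoesh.
Attach evidentiality inferred -rosh → kushkaahoeshrosh.
Nasal assimilation: no change.
Apply vowel deletion: kushkaahoeshrosh → kushkaheshrosh.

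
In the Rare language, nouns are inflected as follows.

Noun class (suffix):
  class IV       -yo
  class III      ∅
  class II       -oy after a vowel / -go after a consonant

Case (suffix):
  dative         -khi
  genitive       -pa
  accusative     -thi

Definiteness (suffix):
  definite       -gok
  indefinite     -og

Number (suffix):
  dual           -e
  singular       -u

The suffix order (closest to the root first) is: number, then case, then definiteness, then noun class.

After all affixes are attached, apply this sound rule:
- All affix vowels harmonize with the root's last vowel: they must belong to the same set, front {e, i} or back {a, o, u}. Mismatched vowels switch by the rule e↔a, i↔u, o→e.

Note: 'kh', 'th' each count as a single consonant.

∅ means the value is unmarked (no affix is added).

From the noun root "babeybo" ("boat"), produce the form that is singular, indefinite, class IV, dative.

Attach number singular -u → babeybou.
Attach case dative -khi → babeyboukhi.
Attach definiteness indefinite -og → babeyboukhiog.
Attach noun class class IV -yo → babeyboukhiogyo.
Apply vowel harmony: babeyboukhiogyo → babeyboukhuogyo.

babeyboukhuogyo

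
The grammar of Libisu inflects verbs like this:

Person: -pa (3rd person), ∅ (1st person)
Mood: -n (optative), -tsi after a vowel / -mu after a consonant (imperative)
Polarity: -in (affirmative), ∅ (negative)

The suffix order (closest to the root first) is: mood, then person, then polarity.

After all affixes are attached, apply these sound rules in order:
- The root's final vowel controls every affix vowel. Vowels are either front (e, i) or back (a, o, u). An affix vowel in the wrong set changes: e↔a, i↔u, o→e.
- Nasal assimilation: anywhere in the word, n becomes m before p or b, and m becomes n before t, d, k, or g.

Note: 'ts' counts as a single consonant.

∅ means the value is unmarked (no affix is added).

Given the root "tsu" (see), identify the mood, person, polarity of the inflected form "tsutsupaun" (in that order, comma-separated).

Segment: tsu-tsi-pa-in.
mood: -tsi/mu → imperative.
person: -pa → 3rd person.
polarity: -in → affirmative.

imperative, 3rd person, affirmative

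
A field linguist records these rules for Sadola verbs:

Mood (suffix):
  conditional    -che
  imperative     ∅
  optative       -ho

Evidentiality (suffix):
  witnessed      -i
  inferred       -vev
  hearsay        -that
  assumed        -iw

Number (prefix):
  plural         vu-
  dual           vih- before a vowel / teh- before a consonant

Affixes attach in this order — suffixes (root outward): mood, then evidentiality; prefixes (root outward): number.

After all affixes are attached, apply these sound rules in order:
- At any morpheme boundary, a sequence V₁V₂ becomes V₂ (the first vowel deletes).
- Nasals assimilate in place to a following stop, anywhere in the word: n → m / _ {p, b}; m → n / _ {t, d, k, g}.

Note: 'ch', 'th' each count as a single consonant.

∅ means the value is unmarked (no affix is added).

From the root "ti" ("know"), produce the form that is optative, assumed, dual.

tehtihiw

Attach mood optative -ho → tiho.
Attach evidentiality assumed -iw → tihoiw.
Attach number dual teh- (before consonant 't') → tehtihoiw.
Apply vowel deletion: tehtihoiw → tehtihiw.
Nasal assimilation: no change.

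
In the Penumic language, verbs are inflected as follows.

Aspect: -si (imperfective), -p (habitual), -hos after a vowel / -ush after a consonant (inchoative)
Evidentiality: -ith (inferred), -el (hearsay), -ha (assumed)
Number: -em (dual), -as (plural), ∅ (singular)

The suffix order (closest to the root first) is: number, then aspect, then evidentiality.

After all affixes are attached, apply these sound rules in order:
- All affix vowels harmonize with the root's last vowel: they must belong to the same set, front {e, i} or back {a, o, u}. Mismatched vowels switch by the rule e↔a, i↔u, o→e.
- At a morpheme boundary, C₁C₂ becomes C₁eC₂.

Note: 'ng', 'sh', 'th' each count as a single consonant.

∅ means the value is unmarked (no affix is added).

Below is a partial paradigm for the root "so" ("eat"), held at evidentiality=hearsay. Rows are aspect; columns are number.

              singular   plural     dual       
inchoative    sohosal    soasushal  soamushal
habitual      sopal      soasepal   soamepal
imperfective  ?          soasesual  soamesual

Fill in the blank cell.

sosual

number = singular: zero marking, form stays so.
Attach aspect imperfective -si → sosi.
Attach evidentiality hearsay -el → sosiel.
Apply vowel harmony: sosiel → sosual.
Epenthesis: no change.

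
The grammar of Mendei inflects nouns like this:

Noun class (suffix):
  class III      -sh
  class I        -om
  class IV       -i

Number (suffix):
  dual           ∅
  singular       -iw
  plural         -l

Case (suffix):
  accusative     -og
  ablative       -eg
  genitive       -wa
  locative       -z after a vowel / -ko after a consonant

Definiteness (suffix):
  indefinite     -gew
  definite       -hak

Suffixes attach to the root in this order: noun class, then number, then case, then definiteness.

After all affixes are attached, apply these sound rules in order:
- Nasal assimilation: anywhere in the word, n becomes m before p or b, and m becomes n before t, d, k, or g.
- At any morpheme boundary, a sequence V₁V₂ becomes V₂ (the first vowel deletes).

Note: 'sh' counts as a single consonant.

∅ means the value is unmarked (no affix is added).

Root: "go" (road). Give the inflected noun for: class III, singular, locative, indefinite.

goshiwkogew

Attach noun class class III -sh → gosh.
Attach number singular -iw → goshiw.
Attach case locative -ko (after consonant 'w') → goshiwko.
Attach definiteness indefinite -gew → goshiwkogew.
Nasal assimilation: no change.
Vowel deletion: no change.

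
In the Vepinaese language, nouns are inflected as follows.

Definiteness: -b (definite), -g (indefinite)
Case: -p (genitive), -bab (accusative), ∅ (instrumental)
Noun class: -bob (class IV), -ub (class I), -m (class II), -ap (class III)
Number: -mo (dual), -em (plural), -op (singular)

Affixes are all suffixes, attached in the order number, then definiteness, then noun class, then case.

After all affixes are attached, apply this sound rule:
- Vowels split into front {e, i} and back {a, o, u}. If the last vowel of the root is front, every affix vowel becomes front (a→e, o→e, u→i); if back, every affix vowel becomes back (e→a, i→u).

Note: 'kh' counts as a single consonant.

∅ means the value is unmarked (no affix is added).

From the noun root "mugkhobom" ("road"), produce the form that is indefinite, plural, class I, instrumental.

mugkhobomamgub

Attach number plural -em → mugkhobomem.
Attach definiteness indefinite -g → mugkhobomemg.
Attach noun class class I -ub → mugkhobomemgub.
case = instrumental: zero marking, form stays mugkhobomemgub.
Apply vowel harmony: mugkhobomemgub → mugkhobomamgub.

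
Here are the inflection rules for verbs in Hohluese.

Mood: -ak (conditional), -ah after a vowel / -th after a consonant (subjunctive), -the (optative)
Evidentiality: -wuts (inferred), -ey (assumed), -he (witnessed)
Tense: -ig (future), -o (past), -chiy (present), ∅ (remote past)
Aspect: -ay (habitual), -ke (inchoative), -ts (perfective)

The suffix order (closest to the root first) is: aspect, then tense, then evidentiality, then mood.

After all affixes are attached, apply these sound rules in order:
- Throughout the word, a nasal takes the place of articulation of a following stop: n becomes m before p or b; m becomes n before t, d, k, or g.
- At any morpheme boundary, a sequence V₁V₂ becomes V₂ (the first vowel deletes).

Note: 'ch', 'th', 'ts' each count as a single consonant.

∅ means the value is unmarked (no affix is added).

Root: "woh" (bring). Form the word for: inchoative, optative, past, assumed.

wohkeythe

Attach aspect inchoative -ke → wohke.
Attach tense past -o → wohkeo.
Attach evidentiality assumed -ey → wohkeoey.
Attach mood optative -the → wohkeoeythe.
Nasal assimilation: no change.
Apply vowel deletion: wohkeoeythe → wohkeythe.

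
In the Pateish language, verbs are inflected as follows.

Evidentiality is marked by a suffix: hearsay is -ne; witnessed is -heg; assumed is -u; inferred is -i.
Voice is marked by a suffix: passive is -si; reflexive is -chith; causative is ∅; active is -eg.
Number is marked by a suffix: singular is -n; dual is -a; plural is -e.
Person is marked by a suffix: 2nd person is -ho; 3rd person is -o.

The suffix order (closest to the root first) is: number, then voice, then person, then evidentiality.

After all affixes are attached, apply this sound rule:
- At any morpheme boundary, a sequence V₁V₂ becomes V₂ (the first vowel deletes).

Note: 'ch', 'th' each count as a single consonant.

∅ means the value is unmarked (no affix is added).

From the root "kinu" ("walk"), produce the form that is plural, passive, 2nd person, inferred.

kinesihi

Attach number plural -e → kinue.
Attach voice passive -si → kinuesi.
Attach person 2nd person -ho → kinuesiho.
Attach evidentiality inferred -i → kinuesihoi.
Apply vowel deletion: kinuesihoi → kinesihi.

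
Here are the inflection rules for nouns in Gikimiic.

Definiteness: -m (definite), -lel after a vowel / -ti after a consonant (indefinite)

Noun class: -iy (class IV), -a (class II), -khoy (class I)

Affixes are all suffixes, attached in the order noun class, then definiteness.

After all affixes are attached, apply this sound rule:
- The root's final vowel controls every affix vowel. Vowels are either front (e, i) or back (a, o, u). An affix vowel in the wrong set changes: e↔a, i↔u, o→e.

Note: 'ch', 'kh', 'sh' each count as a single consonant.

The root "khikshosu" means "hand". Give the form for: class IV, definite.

Attach noun class class IV -iy → khikshosuiy.
Attach definiteness definite -m → khikshosuiym.
Apply vowel harmony: khikshosuiym → khikshosuuym.

khikshosuuym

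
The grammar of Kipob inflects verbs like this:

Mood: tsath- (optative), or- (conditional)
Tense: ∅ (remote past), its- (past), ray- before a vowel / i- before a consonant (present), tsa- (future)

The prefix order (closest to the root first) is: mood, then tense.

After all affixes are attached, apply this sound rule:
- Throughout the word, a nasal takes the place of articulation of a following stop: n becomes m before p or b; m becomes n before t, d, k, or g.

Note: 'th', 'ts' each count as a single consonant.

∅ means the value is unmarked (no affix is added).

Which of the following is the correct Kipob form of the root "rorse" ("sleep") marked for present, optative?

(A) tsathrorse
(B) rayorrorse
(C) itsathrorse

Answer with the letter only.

Attach mood optative tsath- → tsathrorse.
Attach tense present i- (before consonant 'ts') → itsathrorse.
Nasal assimilation: no change.
So the correct form is itsathrorse, option (C).
(A) tsathrorse is wrong: it uses remote past instead of present for tense.
(B) rayorrorse is wrong: it uses conditional instead of optative for mood.

C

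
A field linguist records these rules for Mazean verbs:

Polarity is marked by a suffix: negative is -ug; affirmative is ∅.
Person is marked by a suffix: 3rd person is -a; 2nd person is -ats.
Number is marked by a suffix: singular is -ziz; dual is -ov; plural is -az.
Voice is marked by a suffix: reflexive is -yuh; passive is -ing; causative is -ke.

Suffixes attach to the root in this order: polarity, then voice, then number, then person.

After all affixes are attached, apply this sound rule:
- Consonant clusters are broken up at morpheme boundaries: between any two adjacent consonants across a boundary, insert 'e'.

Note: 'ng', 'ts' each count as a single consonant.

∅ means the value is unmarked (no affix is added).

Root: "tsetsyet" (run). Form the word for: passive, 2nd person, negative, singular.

Attach polarity negative -ug → tsetsyetug.
Attach voice passive -ing → tsetsyetuging.
Attach number singular -ziz → tsetsyetugingziz.
Attach person 2nd person -ats → tsetsyetugingzizats.
Apply epenthesis: tsetsyetugingzizats → tsetsyetugingezizats.

tsetsyetugingezizats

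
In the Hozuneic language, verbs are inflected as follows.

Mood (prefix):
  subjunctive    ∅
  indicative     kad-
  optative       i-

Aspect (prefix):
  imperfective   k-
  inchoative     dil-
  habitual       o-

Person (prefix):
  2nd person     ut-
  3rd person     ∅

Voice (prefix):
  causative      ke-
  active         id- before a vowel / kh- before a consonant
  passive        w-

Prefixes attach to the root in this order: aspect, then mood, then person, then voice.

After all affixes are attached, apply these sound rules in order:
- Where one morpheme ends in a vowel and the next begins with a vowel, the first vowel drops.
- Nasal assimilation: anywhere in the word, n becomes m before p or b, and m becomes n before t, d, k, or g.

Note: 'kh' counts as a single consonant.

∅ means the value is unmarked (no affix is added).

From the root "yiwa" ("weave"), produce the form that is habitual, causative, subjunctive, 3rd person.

koyiwa

Attach aspect habitual o- → oyiwa.
mood = subjunctive: zero marking, form stays oyiwa.
person = 3rd person: zero marking, form stays oyiwa.
Attach voice causative ke- → keoyiwa.
Apply vowel deletion: keoyiwa → koyiwa.
Nasal assimilation: no change.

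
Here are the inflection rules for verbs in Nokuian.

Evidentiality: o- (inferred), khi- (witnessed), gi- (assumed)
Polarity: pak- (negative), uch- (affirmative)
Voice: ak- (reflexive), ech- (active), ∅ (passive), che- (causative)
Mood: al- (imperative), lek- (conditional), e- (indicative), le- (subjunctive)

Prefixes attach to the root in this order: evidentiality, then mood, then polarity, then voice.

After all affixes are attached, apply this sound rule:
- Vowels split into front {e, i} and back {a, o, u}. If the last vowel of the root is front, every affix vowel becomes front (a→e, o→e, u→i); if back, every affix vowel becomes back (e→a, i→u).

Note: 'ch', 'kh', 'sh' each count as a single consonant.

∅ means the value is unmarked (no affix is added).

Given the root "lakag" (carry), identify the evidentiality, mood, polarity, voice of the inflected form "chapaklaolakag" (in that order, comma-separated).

Segment: che-pak-le-o-lakag.
evidentiality: o- → inferred.
mood: le- → subjunctive.
polarity: pak- → negative.
voice: che- → causative.

inferred, subjunctive, negative, causative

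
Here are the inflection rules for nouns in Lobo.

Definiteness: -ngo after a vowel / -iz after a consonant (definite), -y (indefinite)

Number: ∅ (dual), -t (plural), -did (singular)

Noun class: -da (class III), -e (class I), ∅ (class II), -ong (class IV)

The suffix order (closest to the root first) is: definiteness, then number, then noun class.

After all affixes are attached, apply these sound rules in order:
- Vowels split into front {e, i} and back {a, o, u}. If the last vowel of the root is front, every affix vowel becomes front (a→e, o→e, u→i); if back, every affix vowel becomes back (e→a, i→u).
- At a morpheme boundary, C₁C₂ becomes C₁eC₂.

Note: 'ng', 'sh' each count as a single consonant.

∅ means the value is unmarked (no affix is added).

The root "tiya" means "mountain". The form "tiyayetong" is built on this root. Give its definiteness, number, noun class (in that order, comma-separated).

indefinite, plural, class IV

Segment: tiya-y-t-ong.
definiteness: -y → indefinite.
number: -t → plural.
noun class: -ong → class IV.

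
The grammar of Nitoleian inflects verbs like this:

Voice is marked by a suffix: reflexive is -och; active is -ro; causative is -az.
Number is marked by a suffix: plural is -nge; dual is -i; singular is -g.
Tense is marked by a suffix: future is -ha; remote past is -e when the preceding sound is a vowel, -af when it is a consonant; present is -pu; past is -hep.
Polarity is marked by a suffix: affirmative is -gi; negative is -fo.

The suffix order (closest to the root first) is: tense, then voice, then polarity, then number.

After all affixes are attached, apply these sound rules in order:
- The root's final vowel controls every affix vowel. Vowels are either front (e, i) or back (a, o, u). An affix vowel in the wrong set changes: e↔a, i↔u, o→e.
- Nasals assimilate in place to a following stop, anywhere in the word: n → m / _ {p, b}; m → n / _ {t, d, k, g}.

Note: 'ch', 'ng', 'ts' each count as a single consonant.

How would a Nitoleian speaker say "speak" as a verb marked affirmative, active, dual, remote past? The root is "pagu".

Attach tense remote past -e (after vowel 'u') → pague.
Attach voice active -ro → paguero.
Attach polarity affirmative -gi → paguerogi.
Attach number dual -i → paguerogii.
Apply vowel harmony: paguerogii → paguaroguu.
Nasal assimilation: no change.

paguaroguu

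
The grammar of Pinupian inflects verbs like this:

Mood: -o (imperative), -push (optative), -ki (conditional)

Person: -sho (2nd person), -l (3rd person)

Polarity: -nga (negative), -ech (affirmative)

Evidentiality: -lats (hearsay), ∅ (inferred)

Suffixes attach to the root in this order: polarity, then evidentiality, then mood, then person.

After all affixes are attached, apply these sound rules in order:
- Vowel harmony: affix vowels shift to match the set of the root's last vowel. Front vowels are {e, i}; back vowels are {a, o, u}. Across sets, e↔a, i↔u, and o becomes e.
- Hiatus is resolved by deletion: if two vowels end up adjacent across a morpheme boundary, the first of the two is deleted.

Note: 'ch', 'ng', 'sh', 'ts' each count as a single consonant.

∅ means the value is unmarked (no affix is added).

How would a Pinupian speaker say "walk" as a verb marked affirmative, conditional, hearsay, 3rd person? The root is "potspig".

Attach polarity affirmative -ech → potspigech.
Attach evidentiality hearsay -lats → potspigechlats.
Attach mood conditional -ki → potspigechlatski.
Attach person 3rd person -l → potspigechlatskil.
Apply vowel harmony: potspigechlatskil → potspigechletskil.
Vowel deletion: no change.

potspigechletskil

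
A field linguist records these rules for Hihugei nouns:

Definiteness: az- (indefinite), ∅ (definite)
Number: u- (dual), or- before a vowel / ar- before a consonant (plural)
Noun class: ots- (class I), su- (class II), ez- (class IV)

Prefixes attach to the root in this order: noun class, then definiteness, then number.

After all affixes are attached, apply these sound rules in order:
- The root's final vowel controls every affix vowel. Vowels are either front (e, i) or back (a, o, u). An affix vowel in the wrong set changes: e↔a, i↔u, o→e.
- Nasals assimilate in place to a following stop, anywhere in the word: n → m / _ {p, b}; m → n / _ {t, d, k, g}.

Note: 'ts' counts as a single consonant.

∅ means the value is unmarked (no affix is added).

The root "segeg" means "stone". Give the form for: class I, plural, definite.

Attach noun class class I ots- → otssegeg.
definiteness = definite: zero marking, form stays otssegeg.
Attach number plural or- (before vowel 'o') → orotssegeg.
Apply vowel harmony: orotssegeg → eretssegeg.
Nasal assimilation: no change.

eretssegeg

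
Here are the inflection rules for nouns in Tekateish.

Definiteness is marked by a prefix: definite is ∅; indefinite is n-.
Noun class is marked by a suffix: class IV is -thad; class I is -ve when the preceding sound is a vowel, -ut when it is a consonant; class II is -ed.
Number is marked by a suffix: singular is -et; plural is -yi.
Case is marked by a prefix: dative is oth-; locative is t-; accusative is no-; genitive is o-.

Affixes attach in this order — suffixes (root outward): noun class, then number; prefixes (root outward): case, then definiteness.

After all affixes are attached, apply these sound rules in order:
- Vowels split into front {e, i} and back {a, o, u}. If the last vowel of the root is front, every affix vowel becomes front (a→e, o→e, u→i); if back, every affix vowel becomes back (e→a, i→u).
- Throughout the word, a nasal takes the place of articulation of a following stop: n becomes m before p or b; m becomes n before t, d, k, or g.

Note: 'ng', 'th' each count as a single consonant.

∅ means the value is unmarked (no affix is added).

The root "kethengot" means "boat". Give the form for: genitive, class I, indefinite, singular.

nokethengotutat

Attach case genitive o- → okethengot.
Attach noun class class I -ut (after consonant 't') → okethengotut.
Attach definiteness indefinite n- → nokethengotut.
Attach number singular -et → nokethengotutet.
Apply vowel harmony: nokethengotutet → nokethengotutat.
Nasal assimilation: no change.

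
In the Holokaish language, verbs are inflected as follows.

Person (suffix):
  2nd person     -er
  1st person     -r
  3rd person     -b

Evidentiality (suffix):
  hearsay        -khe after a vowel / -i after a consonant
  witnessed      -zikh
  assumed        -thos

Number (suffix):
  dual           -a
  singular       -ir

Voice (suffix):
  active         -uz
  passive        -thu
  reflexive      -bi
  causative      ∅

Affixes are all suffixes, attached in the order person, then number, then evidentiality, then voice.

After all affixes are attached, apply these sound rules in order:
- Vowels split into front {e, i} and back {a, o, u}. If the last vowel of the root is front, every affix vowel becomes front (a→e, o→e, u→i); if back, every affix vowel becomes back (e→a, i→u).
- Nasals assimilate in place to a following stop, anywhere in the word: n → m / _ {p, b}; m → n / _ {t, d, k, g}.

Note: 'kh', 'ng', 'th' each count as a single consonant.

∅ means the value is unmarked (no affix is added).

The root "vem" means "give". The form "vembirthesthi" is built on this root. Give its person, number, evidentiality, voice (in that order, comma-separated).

Segment: vem-b-ir-thos-thu.
person: -b → 3rd person.
number: -ir → singular.
evidentiality: -thos → assumed.
voice: -thu → passive.

3rd person, singular, assumed, passive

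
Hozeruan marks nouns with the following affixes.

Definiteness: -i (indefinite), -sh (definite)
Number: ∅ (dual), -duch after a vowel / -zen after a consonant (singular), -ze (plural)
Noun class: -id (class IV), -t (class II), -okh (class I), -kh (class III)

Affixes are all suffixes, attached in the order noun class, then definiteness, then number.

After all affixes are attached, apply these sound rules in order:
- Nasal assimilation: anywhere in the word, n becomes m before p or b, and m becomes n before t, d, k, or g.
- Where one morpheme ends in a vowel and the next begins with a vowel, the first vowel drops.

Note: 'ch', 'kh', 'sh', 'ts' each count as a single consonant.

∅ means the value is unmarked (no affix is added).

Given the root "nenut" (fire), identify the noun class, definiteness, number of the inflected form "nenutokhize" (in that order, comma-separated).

class I, indefinite, plural

Segment: nenut-okh-i-ze.
noun class: -okh → class I.
definiteness: -i → indefinite.
number: -ze → plural.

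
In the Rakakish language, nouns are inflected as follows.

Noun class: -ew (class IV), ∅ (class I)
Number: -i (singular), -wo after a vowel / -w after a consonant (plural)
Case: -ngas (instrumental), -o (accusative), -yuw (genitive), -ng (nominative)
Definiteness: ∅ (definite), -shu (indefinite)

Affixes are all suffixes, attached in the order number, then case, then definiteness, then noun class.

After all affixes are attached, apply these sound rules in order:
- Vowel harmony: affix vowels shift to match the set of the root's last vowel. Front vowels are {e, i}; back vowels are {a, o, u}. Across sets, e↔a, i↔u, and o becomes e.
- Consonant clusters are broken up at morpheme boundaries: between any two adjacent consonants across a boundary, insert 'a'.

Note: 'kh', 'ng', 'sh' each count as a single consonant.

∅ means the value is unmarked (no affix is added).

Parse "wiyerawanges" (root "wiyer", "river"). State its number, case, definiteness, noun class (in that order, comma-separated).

plural, instrumental, definite, class I

Segment: wiyer-w-ngas.
number: -wo/w → plural.
case: -ngas → instrumental.
definiteness: ∅ → definite.
noun class: ∅ → class I.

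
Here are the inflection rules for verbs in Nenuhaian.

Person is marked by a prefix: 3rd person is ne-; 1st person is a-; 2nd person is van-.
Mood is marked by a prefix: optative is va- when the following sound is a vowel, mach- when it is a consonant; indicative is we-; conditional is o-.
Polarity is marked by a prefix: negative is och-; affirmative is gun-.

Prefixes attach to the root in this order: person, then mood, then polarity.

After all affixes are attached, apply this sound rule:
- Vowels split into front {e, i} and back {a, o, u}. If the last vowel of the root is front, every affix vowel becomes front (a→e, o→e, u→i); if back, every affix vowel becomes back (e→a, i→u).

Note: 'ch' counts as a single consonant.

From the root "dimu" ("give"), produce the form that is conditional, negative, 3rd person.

Attach person 3rd person ne- → nedimu.
Attach mood conditional o- → onedimu.
Attach polarity negative och- → ochonedimu.
Apply vowel harmony: ochonedimu → ochonadimu.

ochonadimu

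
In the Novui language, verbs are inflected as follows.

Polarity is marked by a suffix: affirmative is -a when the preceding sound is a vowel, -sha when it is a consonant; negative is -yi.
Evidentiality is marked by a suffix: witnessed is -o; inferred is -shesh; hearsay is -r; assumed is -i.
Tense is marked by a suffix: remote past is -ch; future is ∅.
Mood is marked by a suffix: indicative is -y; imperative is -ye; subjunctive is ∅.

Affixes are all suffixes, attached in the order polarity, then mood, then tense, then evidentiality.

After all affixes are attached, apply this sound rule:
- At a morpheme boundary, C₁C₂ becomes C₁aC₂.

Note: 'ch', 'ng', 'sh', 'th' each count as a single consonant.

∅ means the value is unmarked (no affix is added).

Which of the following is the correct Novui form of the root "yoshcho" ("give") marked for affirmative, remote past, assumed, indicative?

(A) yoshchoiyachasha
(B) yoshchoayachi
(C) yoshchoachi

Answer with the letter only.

B

Attach polarity affirmative -a (after vowel 'o') → yoshchoa.
Attach mood indicative -y → yoshchoay.
Attach tense remote past -ch → yoshchoaych.
Attach evidentiality assumed -i → yoshchoaychi.
Apply epenthesis: yoshchoaychi → yoshchoayachi.
So the correct form is yoshchoayachi, option (B).
(C) yoshchoachi is wrong: it uses subjunctive instead of indicative for mood.
(A) yoshchoiyachasha is wrong: it has the affixes in the wrong order.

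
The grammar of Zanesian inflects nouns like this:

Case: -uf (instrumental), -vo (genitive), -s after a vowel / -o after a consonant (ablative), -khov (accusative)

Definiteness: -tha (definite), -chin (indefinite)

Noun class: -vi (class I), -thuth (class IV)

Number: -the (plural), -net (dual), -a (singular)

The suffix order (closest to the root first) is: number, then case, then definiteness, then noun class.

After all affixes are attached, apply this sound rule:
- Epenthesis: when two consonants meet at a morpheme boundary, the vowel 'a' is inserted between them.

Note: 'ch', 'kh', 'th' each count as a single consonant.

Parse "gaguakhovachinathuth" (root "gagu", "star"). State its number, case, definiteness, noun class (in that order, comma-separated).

singular, accusative, indefinite, class IV

Segment: gagu-a-khov-chin-thuth.
number: -a → singular.
case: -khov → accusative.
definiteness: -chin → indefinite.
noun class: -thuth → class IV.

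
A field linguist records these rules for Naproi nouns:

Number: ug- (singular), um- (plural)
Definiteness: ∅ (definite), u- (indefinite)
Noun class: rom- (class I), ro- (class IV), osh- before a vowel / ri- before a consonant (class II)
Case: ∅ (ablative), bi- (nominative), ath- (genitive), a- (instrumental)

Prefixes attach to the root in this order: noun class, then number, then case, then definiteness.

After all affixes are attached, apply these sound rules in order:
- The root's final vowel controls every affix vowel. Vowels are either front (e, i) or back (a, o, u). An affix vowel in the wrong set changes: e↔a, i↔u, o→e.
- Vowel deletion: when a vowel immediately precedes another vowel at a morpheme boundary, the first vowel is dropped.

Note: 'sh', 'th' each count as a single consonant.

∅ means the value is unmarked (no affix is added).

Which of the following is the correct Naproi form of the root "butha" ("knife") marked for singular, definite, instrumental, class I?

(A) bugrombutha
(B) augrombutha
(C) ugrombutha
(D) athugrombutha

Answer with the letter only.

C

Attach noun class class I rom- → rombutha.
Attach number singular ug- → ugrombutha.
Attach case instrumental a- → augrombutha.
definiteness = definite: zero marking, form stays augrombutha.
Vowel harmony: no change.
Apply vowel deletion: augrombutha → ugrombutha.
So the correct form is ugrombutha, option (C).
(B) augrombutha is wrong: it fails to apply the sound rule(s).
(D) athugrombutha is wrong: it uses genitive instead of instrumental for case.
(A) bugrombutha is wrong: it uses nominative instead of instrumental for case.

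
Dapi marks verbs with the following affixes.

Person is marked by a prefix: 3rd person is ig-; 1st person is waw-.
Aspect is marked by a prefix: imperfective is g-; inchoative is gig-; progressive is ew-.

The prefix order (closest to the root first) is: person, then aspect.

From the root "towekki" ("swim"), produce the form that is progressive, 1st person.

ewwawtowekki

Attach person 1st person waw- → wawtowekki.
Attach aspect progressive ew- → ewwawtowekki.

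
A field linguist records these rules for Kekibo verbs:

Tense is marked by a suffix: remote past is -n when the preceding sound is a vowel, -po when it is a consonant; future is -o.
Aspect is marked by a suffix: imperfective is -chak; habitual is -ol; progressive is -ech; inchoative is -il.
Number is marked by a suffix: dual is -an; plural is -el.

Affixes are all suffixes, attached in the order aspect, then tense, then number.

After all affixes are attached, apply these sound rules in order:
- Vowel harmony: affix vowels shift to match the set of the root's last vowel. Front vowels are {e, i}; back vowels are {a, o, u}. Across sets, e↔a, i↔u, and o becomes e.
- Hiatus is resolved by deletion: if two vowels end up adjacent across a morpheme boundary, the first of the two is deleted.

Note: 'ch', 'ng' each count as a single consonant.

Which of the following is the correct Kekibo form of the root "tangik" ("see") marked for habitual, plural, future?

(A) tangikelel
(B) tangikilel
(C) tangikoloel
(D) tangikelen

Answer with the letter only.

A

Attach aspect habitual -ol → tangikol.
Attach tense future -o → tangikolo.
Attach number plural -el → tangikoloel.
Apply vowel harmony: tangikoloel → tangikeleel.
Apply vowel deletion: tangikeleel → tangikelel.
So the correct form is tangikelel, option (A).
(B) tangikilel is wrong: it uses inchoative instead of habitual for aspect.
(C) tangikoloel is wrong: it fails to apply the sound rule(s).
(D) tangikelen is wrong: it uses dual instead of plural for number.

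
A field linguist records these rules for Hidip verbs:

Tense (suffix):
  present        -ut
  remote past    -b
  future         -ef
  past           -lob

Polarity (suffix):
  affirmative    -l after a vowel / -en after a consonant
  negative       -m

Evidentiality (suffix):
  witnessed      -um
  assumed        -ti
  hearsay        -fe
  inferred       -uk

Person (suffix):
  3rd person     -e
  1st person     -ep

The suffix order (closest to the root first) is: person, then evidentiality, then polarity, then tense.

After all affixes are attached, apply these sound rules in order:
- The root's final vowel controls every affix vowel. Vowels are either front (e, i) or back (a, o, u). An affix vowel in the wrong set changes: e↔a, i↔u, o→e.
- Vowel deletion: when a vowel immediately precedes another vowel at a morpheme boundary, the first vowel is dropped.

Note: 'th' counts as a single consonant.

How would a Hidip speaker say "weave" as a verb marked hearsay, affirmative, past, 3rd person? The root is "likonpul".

Attach person 3rd person -e → likonpule.
Attach evidentiality hearsay -fe → likonpulefe.
Attach polarity affirmative -l (after vowel 'e') → likonpulefel.
Attach tense past -lob → likonpulefellob.
Apply vowel harmony: likonpulefellob → likonpulafallob.
Vowel deletion: no change.

likonpulafallob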